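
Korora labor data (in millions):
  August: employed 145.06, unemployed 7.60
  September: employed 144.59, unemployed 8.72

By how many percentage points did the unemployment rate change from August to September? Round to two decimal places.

August: labor force = 145.06 + 7.60 = 152.66; u = 7.60/152.66 = 4.98%.
September: labor force = 144.59 + 8.72 = 153.31; u = 8.72/153.31 = 5.69%.
Change = 5.69% − 4.98% = +0.71 pp.

The unemployment rate changed by +0.71 percentage points.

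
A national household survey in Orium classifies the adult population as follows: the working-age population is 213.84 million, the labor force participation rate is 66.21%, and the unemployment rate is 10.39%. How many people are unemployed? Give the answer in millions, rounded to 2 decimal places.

About 14.71 million are unemployed.

Labor force = 0.6621 × 213.84 = 141.58 million.
Unemployed = 0.1039 × 141.58 ≈ 14.71 million.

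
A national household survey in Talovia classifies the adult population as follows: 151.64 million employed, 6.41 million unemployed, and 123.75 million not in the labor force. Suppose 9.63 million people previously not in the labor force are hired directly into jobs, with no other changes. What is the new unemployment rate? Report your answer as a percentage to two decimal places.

Initially, labor force = 151.64 + 6.41 = 158.05 million, so u = 6.41/158.05 = 4.06%.
After the change, employed and labor force both rise by 9.63; unemployed unchanged → E = 161.27, U = 6.41, labor force = 167.68 million.
New unemployment rate = 6.41 / 167.68 = 3.82%.

New unemployment rate ≈ 3.82%.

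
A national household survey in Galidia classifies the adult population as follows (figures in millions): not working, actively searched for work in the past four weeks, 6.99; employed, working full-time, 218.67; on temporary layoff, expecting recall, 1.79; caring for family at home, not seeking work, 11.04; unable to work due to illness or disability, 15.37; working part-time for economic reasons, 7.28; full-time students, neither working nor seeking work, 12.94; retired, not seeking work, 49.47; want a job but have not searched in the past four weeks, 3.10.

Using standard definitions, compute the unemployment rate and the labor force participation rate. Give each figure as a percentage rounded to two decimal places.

Unemployment rate ≈ 3.74%; labor force participation rate ≈ 71.86%.

Employed = 218.67 + 7.28 = 225.95 million (anyone who worked, including part-time for economic reasons, counts as employed).
Unemployed = 6.99 + 1.79 = 8.78 million (jobless and actively searching, or on temporary layoff).
Labor force = 225.95 + 8.78 = 234.73 million.
Not in labor force = 11.04 + 15.37 + 12.94 + 49.47 + 3.10 = 91.92 million (those not working and not actively searching are outside the labor force — including those who want a job but have given up searching).
Civilian working-age population = 234.73 + 91.92 = 326.65 million.
Unemployment rate = 8.78 / 234.73 = 3.74%.
Labor force participation rate = 234.73 / 326.65 = 71.86%.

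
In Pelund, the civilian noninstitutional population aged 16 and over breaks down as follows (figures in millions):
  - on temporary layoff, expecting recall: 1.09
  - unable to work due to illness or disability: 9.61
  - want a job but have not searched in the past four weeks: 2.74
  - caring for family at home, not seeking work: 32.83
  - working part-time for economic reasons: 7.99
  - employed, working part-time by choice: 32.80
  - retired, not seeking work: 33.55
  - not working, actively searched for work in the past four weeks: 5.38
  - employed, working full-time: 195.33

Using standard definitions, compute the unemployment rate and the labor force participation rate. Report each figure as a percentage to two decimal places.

Unemployment rate ≈ 2.67%; labor force participation rate ≈ 75.50%.

Employed = 7.99 + 32.80 + 195.33 = 236.12 million (anyone who worked, including part-time for economic reasons, counts as employed).
Unemployed = 1.09 + 5.38 = 6.47 million (jobless and actively searching, or on temporary layoff).
Labor force = 236.12 + 6.47 = 242.59 million.
Not in labor force = 9.61 + 2.74 + 32.83 + 33.55 = 78.73 million (those not working and not actively searching are outside the labor force — including those who want a job but have given up searching).
Civilian working-age population = 242.59 + 78.73 = 321.32 million.
Unemployment rate = 6.47 / 242.59 = 2.67%.
Labor force participation rate = 242.59 / 321.32 = 75.50%.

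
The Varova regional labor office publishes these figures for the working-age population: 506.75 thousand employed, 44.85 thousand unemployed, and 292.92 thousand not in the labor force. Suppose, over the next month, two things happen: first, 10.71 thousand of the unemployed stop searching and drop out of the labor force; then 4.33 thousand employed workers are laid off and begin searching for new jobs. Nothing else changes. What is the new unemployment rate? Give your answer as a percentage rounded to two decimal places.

New unemployment rate ≈ 7.11%.

Initially, labor force = 506.75 + 44.85 = 551.60 thousand, so u = 44.85/551.60 = 8.13%.
After the first change, unemployed and labor force both fall by 10.71 → E = 506.75, U = 34.14, labor force = 540.89 thousand.
After the second change, employed falls and unemployed rises by 4.33; labor force unchanged → E = 502.42, U = 38.47, labor force = 540.89 thousand.
New unemployment rate = 38.47 / 540.89 = 7.11%.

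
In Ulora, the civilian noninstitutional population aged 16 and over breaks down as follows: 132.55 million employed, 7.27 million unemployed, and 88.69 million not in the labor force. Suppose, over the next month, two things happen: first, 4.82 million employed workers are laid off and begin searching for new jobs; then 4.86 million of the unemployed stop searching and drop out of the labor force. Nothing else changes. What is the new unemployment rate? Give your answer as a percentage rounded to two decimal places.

New unemployment rate ≈ 5.36%.

Initially, labor force = 132.55 + 7.27 = 139.82 million, so u = 7.27/139.82 = 5.20%.
After the first change, employed falls and unemployed rises by 4.82; labor force unchanged → E = 127.73, U = 12.09, labor force = 139.82 million.
After the second change, unemployed and labor force both fall by 4.86 → E = 127.73, U = 7.23, labor force = 134.96 million.
New unemployment rate = 7.23 / 134.96 = 5.36%.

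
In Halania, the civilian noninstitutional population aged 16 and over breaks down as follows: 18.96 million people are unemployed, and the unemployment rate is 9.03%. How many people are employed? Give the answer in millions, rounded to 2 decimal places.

About 191.01 million are employed.

Labor force = U / u = 18.96 / 0.0903 ≈ 209.97 million.
Employed = labor force − unemployed = 209.97 − 18.96 = 191.01 million.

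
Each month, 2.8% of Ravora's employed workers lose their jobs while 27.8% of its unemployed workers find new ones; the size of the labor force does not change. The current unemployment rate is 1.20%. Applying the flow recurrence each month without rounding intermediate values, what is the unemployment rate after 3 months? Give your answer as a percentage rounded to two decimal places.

With a fixed labor force, u_{t+1} = u_t + s·(1−u_t) − f·u_t = u_t·(1−s−f) + s.
Here 1−s−f = 0.694 and s = 0.028.
u_1 = 0.012000 × 0.694 + 0.028 = 0.036328.
u_2 = 0.036328 × 0.694 + 0.028 = 0.053212.
u_3 = 0.053212 × 0.694 + 0.028 = 0.064929.

Unemployment rate after three months ≈ 6.49%.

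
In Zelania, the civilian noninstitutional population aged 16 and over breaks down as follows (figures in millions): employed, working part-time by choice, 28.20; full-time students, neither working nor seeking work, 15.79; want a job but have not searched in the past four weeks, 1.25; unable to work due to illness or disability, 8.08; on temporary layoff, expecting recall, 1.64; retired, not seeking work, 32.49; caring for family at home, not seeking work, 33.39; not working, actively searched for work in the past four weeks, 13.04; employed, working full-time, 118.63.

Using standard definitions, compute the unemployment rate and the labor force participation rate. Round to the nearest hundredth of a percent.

Unemployment rate ≈ 9.09%; labor force participation rate ≈ 63.96%.

Employed = 28.20 + 118.63 = 146.83 million.
Unemployed = 1.64 + 13.04 = 14.68 million (jobless and actively searching, or on temporary layoff).
Labor force = 146.83 + 14.68 = 161.51 million.
Not in labor force = 15.79 + 1.25 + 8.08 + 32.49 + 33.39 = 91.00 million (those not working and not actively searching are outside the labor force — including those who want a job but have given up searching).
Civilian working-age population = 161.51 + 91.00 = 252.51 million.
Unemployment rate = 14.68 / 161.51 = 9.09%.
Labor force participation rate = 161.51 / 252.51 = 63.96%.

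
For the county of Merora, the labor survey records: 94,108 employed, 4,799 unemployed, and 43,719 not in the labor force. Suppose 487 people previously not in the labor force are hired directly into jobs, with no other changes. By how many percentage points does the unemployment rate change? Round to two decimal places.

Initially, labor force = 94,108 + 4,799 = 98,907, so u = 4,799/98,907 = 4.85%.
After the change, employed and labor force both rise by 487; unemployed unchanged → E = 94,595, U = 4,799, labor force = 99,394.
New unemployment rate = 4,799 / 99,394 = 4.83%.
Change = 4.83% − 4.85% = −0.02 percentage points.

The unemployment rate changes by −0.02 percentage points.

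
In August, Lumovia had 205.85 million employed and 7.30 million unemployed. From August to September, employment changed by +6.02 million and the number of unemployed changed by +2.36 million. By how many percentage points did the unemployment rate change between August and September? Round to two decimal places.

The unemployment rate changed by +0.94 percentage points.

August: labor force = 205.85 + 7.30 = 213.15; u = 7.30/213.15 = 3.42%.
September: labor force = 211.87 + 9.66 = 221.53; u = 9.66/221.53 = 4.36%.
Change = 4.36% − 3.42% = +0.94 pp.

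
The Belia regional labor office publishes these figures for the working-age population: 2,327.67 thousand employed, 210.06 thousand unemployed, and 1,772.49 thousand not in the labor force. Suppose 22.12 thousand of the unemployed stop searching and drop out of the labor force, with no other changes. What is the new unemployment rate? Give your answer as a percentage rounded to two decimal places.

Initially, labor force = 2,327.67 + 210.06 = 2,537.73 thousand, so u = 210.06/2,537.73 = 8.28%.
After the change, unemployed and labor force both fall by 22.12 → E = 2,327.67, U = 187.94, labor force = 2,515.61 thousand.
New unemployment rate = 187.94 / 2,515.61 = 7.47%.

New unemployment rate ≈ 7.47%.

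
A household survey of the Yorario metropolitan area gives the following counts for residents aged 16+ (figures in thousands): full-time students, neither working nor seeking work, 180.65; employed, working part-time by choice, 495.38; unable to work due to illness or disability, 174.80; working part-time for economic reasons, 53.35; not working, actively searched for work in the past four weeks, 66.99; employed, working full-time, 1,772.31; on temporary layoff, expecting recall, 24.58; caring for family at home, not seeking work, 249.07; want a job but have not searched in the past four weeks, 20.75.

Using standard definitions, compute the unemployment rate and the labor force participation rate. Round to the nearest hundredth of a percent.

Unemployment rate ≈ 3.80%; labor force participation rate ≈ 79.42%.

Employed = 495.38 + 53.35 + 1,772.31 = 2,321.04 thousand (anyone who worked, including part-time for economic reasons, counts as employed).
Unemployed = 66.99 + 24.58 = 91.57 thousand (jobless and actively searching, or on temporary layoff).
Labor force = 2,321.04 + 91.57 = 2,412.61 thousand.
Not in labor force = 180.65 + 174.80 + 249.07 + 20.75 = 625.27 thousand (those not working and not actively searching are outside the labor force — including those who want a job but have given up searching).
Civilian working-age population = 2,412.61 + 625.27 = 3,037.88 thousand.
Unemployment rate = 91.57 / 2,412.61 = 3.80%.
Labor force participation rate = 2,412.61 / 3,037.88 = 79.42%.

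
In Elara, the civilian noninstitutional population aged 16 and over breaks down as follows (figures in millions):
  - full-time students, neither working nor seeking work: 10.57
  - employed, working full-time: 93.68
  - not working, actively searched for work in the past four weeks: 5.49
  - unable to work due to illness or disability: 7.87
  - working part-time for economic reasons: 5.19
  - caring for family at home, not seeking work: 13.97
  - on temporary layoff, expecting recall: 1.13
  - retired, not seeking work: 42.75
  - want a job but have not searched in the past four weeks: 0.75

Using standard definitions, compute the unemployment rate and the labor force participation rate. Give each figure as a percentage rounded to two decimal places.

Unemployment rate ≈ 6.28%; labor force participation rate ≈ 58.15%.

Employed = 93.68 + 5.19 = 98.87 million (anyone who worked, including part-time for economic reasons, counts as employed).
Unemployed = 5.49 + 1.13 = 6.62 million (jobless and actively searching, or on temporary layoff).
Labor force = 98.87 + 6.62 = 105.49 million.
Not in labor force = 10.57 + 7.87 + 13.97 + 42.75 + 0.75 = 75.91 million (those not working and not actively searching are outside the labor force — including those who want a job but have given up searching).
Civilian working-age population = 105.49 + 75.91 = 181.40 million.
Unemployment rate = 6.62 / 105.49 = 6.28%.
Labor force participation rate = 105.49 / 181.40 = 58.15%.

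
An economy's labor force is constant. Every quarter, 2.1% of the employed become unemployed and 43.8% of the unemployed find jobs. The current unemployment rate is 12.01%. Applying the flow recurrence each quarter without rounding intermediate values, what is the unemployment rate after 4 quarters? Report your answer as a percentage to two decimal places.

Unemployment rate after four quarters ≈ 5.21%.

With a fixed labor force, u_{t+1} = u_t + s·(1−u_t) − f·u_t = u_t·(1−s−f) + s.
Here 1−s−f = 0.541 and s = 0.021.
u_1 = 0.120100 × 0.541 + 0.021 = 0.085974.
u_2 = 0.085974 × 0.541 + 0.021 = 0.067512.
u_3 = 0.067512 × 0.541 + 0.021 = 0.057524.
u_4 = 0.057524 × 0.541 + 0.021 = 0.052120.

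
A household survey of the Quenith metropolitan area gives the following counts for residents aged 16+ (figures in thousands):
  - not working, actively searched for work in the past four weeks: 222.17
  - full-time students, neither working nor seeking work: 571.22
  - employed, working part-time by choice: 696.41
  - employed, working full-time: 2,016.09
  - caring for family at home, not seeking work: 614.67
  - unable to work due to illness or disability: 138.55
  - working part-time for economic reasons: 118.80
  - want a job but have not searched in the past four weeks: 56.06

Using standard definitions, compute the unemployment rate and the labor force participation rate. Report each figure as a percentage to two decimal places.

Employed = 696.41 + 2,016.09 + 118.80 = 2,831.30 thousand (anyone who worked, including part-time for economic reasons, counts as employed).
Unemployed = 222.17 thousand.
Labor force = 2,831.30 + 222.17 = 3,053.47 thousand.
Not in labor force = 571.22 + 614.67 + 138.55 + 56.06 = 1,380.50 thousand (those not working and not actively searching are outside the labor force — including those who want a job but have given up searching).
Civilian working-age population = 3,053.47 + 1,380.50 = 4,433.97 thousand.
Unemployment rate = 222.17 / 3,053.47 = 7.28%.
Labor force participation rate = 3,053.47 / 4,433.97 = 68.87%.

Unemployment rate ≈ 7.28%; labor force participation rate ≈ 68.87%.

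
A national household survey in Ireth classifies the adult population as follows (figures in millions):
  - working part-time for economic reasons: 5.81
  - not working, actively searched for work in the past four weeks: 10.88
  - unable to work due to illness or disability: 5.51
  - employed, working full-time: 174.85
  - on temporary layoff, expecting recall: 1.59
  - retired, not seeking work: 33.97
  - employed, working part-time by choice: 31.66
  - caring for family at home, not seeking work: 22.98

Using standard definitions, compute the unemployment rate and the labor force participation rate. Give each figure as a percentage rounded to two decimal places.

Employed = 5.81 + 174.85 + 31.66 = 212.32 million (anyone who worked, including part-time for economic reasons, counts as employed).
Unemployed = 10.88 + 1.59 = 12.47 million (jobless and actively searching, or on temporary layoff).
Labor force = 212.32 + 12.47 = 224.79 million.
Not in labor force = 5.51 + 33.97 + 22.98 = 62.46 million (those not working and not actively searching are outside the labor force).
Civilian working-age population = 224.79 + 62.46 = 287.25 million.
Unemployment rate = 12.47 / 224.79 = 5.55%.
Labor force participation rate = 224.79 / 287.25 = 78.26%.

Unemployment rate ≈ 5.55%; labor force participation rate ≈ 78.26%.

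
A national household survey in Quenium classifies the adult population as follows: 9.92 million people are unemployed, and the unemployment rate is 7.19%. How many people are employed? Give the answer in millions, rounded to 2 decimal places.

Labor force = U / u = 9.92 / 0.0719 ≈ 137.97 million.
Employed = labor force − unemployed = 137.97 − 9.92 = 128.05 million.

About 128.05 million are employed.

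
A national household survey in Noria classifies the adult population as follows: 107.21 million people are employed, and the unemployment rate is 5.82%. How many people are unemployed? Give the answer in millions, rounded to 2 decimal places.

About 6.63 million are unemployed.

Let U be the number unemployed. The labor force is E + U, and U/(E+U) = 0.0582.
So U = 0.0582 × 107.21 / (1 − 0.0582) = 6.2396 / 0.9418 ≈ 6.63 million.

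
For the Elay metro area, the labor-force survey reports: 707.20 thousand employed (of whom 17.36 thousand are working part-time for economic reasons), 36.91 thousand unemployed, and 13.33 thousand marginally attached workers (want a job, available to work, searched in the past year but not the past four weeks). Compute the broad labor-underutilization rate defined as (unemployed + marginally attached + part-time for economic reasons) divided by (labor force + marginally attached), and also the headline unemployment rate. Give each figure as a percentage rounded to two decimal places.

Labor force = 707.20 + 36.91 = 744.11 thousand.
Numerator = 36.91 + 13.33 + 17.36 = 67.60 thousand.
Denominator = 744.11 + 13.33 = 757.44 thousand.
Broad rate = 67.60 / 757.44 = 8.92%.
Headline unemployment rate = 36.91 / 744.11 = 4.96%.

Broad underutilization rate ≈ 8.92%; headline unemployment rate ≈ 4.96%.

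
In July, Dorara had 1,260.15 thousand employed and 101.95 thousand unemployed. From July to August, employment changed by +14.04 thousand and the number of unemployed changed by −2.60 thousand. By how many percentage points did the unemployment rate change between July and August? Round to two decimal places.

July: labor force = 1,260.15 + 101.95 = 1,362.10; u = 101.95/1,362.10 = 7.48%.
August: labor force = 1,274.19 + 99.35 = 1,373.54; u = 99.35/1,373.54 = 7.23%.
Change = 7.23% − 7.48% = −0.25 pp.

The unemployment rate changed by −0.25 percentage points.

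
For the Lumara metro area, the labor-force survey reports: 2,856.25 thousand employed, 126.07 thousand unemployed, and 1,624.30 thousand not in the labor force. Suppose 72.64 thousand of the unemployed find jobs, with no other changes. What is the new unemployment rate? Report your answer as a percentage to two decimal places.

New unemployment rate ≈ 1.79%.

Initially, labor force = 2,856.25 + 126.07 = 2,982.32 thousand, so u = 126.07/2,982.32 = 4.23%.
After the change, unemployed falls and employed rises by 72.64; labor force unchanged → E = 2,928.89, U = 53.43, labor force = 2,982.32 thousand.
New unemployment rate = 53.43 / 2,982.32 = 1.79%.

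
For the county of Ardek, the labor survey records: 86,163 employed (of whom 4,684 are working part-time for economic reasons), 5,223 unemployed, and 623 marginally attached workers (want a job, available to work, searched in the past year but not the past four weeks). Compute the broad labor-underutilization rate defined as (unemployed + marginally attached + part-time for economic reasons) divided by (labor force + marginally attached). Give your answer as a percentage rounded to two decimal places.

Broad underutilization rate ≈ 11.44%.

Labor force = 86,163 + 5,223 = 91,386.
Numerator = 5,223 + 623 + 4,684 = 10,530.
Denominator = 91,386 + 623 = 92,009.
Broad rate = 10,530 / 92,009 = 11.44%.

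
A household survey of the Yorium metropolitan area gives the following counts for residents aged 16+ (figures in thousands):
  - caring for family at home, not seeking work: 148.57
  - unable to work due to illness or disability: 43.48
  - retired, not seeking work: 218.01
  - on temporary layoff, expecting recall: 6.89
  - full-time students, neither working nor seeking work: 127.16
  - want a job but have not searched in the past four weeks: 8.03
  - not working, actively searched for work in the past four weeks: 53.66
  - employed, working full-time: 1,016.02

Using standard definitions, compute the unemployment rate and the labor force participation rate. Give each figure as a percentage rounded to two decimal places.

Employed = 1,016.02 thousand.
Unemployed = 6.89 + 53.66 = 60.55 thousand (jobless and actively searching, or on temporary layoff).
Labor force = 1,016.02 + 60.55 = 1,076.57 thousand.
Not in labor force = 148.57 + 43.48 + 218.01 + 127.16 + 8.03 = 545.25 thousand (those not working and not actively searching are outside the labor force — including those who want a job but have given up searching).
Civilian working-age population = 1,076.57 + 545.25 = 1,621.82 thousand.
Unemployment rate = 60.55 / 1,076.57 = 5.62%.
Labor force participation rate = 1,076.57 / 1,621.82 = 66.38%.

Unemployment rate ≈ 5.62%; labor force participation rate ≈ 66.38%.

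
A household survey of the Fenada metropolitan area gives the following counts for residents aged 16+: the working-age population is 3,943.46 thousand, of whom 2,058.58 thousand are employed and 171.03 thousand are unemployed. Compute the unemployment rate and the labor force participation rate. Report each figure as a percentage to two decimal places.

Labor force = employed + unemployed = 2,058.58 + 171.03 = 2,229.61 thousand.
Unemployment rate = 171.03 / 2,229.61 = 7.67%.
Labor force participation rate = 2,229.61 / 3,943.46 = 56.54%.

Unemployment rate ≈ 7.67%; labor force participation rate ≈ 56.54%.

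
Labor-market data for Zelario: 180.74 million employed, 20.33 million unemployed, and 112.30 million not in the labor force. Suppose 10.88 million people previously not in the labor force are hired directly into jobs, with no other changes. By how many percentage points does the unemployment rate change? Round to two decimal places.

Initially, labor force = 180.74 + 20.33 = 201.07 million, so u = 20.33/201.07 = 10.11%.
After the change, employed and labor force both rise by 10.88; unemployed unchanged → E = 191.62, U = 20.33, labor force = 211.95 million.
New unemployment rate = 20.33 / 211.95 = 9.59%.
Change = 9.59% − 10.11% = −0.52 percentage points.

The unemployment rate changes by −0.52 percentage points.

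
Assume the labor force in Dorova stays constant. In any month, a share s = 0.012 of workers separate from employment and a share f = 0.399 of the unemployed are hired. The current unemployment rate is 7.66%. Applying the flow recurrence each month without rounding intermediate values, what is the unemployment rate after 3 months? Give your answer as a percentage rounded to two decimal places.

With a fixed labor force, u_{t+1} = u_t + s·(1−u_t) − f·u_t = u_t·(1−s−f) + s.
Here 1−s−f = 0.589 and s = 0.012.
u_1 = 0.076600 × 0.589 + 0.012 = 0.057117.
u_2 = 0.057117 × 0.589 + 0.012 = 0.045642.
u_3 = 0.045642 × 0.589 + 0.012 = 0.038883.

Unemployment rate after three months ≈ 3.89%.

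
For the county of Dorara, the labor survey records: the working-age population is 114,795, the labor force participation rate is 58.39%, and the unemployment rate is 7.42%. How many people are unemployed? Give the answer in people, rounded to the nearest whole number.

Labor force = 0.5839 × 114,795 = 67,029.
Unemployed = 0.0742 × 67,029 ≈ 4,974.

About 4,974 are unemployed.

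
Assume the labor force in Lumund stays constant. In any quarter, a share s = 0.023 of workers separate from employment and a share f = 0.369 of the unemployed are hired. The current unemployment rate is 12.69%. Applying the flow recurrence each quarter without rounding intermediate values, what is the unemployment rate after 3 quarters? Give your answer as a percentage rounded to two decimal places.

With a fixed labor force, u_{t+1} = u_t + s·(1−u_t) − f·u_t = u_t·(1−s−f) + s.
Here 1−s−f = 0.608 and s = 0.023.
u_1 = 0.126900 × 0.608 + 0.023 = 0.100155.
u_2 = 0.100155 × 0.608 + 0.023 = 0.083894.
u_3 = 0.083894 × 0.608 + 0.023 = 0.074008.

Unemployment rate after three quarters ≈ 7.40%.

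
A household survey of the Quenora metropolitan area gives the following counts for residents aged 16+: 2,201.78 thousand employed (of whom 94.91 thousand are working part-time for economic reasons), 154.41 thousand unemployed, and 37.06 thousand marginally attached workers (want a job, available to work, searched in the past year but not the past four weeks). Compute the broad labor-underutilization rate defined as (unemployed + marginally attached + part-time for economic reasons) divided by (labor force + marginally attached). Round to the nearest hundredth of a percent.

Broad underutilization rate ≈ 11.97%.

Labor force = 2,201.78 + 154.41 = 2,356.19 thousand.
Numerator = 154.41 + 37.06 + 94.91 = 286.38 thousand.
Denominator = 2,356.19 + 37.06 = 2,393.25 thousand.
Broad rate = 286.38 / 2,393.25 = 11.97%.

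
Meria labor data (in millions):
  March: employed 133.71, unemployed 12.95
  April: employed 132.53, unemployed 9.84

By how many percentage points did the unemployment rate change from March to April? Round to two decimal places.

March: labor force = 133.71 + 12.95 = 146.66; u = 12.95/146.66 = 8.83%.
April: labor force = 132.53 + 9.84 = 142.37; u = 9.84/142.37 = 6.91%.
Change = 6.91% − 8.83% = −1.92 pp.

The unemployment rate changed by −1.92 percentage points.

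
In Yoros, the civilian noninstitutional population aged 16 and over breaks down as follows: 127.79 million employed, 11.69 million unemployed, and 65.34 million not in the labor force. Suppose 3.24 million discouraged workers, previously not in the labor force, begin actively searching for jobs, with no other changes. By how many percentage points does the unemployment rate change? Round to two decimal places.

The unemployment rate changes by +2.08 percentage points.

Initially, labor force = 127.79 + 11.69 = 139.48 million, so u = 11.69/139.48 = 8.38%.
After the change, unemployed and labor force both rise by 3.24 → E = 127.79, U = 14.93, labor force = 142.72 million.
New unemployment rate = 14.93 / 142.72 = 10.46%.
Change = 10.46% − 8.38% = +2.08 percentage points.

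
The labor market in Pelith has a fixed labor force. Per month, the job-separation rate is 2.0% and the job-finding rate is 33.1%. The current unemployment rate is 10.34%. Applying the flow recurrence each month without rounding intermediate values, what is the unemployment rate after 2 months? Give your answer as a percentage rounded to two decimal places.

Unemployment rate after two months ≈ 7.65%.

With a fixed labor force, u_{t+1} = u_t + s·(1−u_t) − f·u_t = u_t·(1−s−f) + s.
Here 1−s−f = 0.649 and s = 0.020.
u_1 = 0.103400 × 0.649 + 0.020 = 0.087107.
u_2 = 0.087107 × 0.649 + 0.020 = 0.076532.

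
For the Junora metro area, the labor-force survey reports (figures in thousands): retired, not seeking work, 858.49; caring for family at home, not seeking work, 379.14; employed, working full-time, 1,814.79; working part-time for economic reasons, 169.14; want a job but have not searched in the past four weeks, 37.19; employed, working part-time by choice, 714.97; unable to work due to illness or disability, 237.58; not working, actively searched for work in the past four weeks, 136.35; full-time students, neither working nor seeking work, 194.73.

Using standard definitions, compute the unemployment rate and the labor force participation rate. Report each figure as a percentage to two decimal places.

Unemployment rate ≈ 4.81%; labor force participation rate ≈ 62.42%.

Employed = 1,814.79 + 169.14 + 714.97 = 2,698.90 thousand (anyone who worked, including part-time for economic reasons, counts as employed).
Unemployed = 136.35 thousand.
Labor force = 2,698.90 + 136.35 = 2,835.25 thousand.
Not in labor force = 858.49 + 379.14 + 37.19 + 237.58 + 194.73 = 1,707.13 thousand (those not working and not actively searching are outside the labor force — including those who want a job but have given up searching).
Civilian working-age population = 2,835.25 + 1,707.13 = 4,542.38 thousand.
Unemployment rate = 136.35 / 2,835.25 = 4.81%.
Labor force participation rate = 2,835.25 / 4,542.38 = 62.42%.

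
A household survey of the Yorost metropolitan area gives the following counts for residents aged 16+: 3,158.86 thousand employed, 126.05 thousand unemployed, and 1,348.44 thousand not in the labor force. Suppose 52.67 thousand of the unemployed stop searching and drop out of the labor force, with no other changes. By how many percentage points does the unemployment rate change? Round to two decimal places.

Initially, labor force = 3,158.86 + 126.05 = 3,284.91 thousand, so u = 126.05/3,284.91 = 3.84%.
After the change, unemployed and labor force both fall by 52.67 → E = 3,158.86, U = 73.38, labor force = 3,232.24 thousand.
New unemployment rate = 73.38 / 3,232.24 = 2.27%.
Change = 2.27% − 3.84% = −1.57 percentage points.

The unemployment rate changes by −1.57 percentage points.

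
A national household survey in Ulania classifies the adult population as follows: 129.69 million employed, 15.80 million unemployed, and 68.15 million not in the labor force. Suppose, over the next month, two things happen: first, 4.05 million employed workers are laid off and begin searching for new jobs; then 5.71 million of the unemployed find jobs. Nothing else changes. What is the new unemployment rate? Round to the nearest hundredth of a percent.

New unemployment rate ≈ 9.72%.

Initially, labor force = 129.69 + 15.80 = 145.49 million, so u = 15.80/145.49 = 10.86%.
After the first change, employed falls and unemployed rises by 4.05; labor force unchanged → E = 125.64, U = 19.85, labor force = 145.49 million.
After the second change, unemployed falls and employed rises by 5.71; labor force unchanged → E = 131.35, U = 14.14, labor force = 145.49 million.
New unemployment rate = 14.14 / 145.49 = 9.72%.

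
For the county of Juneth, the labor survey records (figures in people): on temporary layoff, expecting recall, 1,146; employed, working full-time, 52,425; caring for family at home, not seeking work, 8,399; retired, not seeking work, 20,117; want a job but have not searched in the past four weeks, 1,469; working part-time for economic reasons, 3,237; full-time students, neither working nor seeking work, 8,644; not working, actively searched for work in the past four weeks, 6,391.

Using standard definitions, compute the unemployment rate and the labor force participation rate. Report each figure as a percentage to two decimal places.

Unemployment rate ≈ 11.93%; labor force participation rate ≈ 62.06%.

Employed = 52,425 + 3,237 = 55,662 (anyone who worked, including part-time for economic reasons, counts as employed).
Unemployed = 1,146 + 6,391 = 7,537 (jobless and actively searching, or on temporary layoff).
Labor force = 55,662 + 7,537 = 63,199.
Not in labor force = 8,399 + 20,117 + 1,469 + 8,644 = 38,629 (those not working and not actively searching are outside the labor force — including those who want a job but have given up searching).
Civilian working-age population = 63,199 + 38,629 = 101,828.
Unemployment rate = 7,537 / 63,199 = 11.93%.
Labor force participation rate = 63,199 / 101,828 = 62.06%.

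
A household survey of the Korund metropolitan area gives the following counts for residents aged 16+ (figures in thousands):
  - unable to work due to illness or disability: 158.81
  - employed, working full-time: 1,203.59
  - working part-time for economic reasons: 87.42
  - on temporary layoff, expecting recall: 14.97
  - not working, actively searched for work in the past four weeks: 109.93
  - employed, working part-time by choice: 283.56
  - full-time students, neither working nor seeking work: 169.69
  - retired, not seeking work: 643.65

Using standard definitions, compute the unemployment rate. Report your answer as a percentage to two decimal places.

Unemployment rate ≈ 7.35%.

Employed = 1,203.59 + 87.42 + 283.56 = 1,574.57 thousand (anyone who worked, including part-time for economic reasons, counts as employed).
Unemployed = 14.97 + 109.93 = 124.90 thousand (jobless and actively searching, or on temporary layoff).
Labor force = 1,574.57 + 124.90 = 1,699.47 thousand.
Unemployment rate = 124.90 / 1,699.47 = 7.35%.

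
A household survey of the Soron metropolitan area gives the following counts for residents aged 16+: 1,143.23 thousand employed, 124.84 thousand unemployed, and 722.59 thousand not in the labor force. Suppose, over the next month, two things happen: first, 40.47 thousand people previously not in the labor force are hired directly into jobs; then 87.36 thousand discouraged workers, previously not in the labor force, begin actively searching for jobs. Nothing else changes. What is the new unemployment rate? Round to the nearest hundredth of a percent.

New unemployment rate ≈ 15.20%.

Initially, labor force = 1,143.23 + 124.84 = 1,268.07 thousand, so u = 124.84/1,268.07 = 9.84%.
After the first change, employed and labor force both rise by 40.47; unemployed unchanged → E = 1,183.70, U = 124.84, labor force = 1,308.54 thousand.
After the second change, unemployed and labor force both rise by 87.36 → E = 1,183.70, U = 212.20, labor force = 1,395.90 thousand.
New unemployment rate = 212.20 / 1,395.90 = 15.20%.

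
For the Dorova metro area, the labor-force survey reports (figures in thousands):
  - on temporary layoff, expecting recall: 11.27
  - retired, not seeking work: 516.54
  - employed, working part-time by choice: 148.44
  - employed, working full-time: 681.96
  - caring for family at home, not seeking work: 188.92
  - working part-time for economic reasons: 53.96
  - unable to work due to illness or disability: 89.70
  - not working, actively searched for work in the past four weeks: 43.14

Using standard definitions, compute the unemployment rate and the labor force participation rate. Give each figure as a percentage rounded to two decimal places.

Unemployment rate ≈ 5.80%; labor force participation rate ≈ 54.14%.

Employed = 148.44 + 681.96 + 53.96 = 884.36 thousand (anyone who worked, including part-time for economic reasons, counts as employed).
Unemployed = 11.27 + 43.14 = 54.41 thousand (jobless and actively searching, or on temporary layoff).
Labor force = 884.36 + 54.41 = 938.77 thousand.
Not in labor force = 516.54 + 188.92 + 89.70 = 795.16 thousand (those not working and not actively searching are outside the labor force).
Civilian working-age population = 938.77 + 795.16 = 1,733.93 thousand.
Unemployment rate = 54.41 / 938.77 = 5.80%.
Labor force participation rate = 938.77 / 1,733.93 = 54.14%.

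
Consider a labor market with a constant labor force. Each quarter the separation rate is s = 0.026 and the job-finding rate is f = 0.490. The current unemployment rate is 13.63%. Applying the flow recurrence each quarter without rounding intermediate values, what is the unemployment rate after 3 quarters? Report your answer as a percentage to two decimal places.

Unemployment rate after three quarters ≈ 6.01%.

With a fixed labor force, u_{t+1} = u_t + s·(1−u_t) − f·u_t = u_t·(1−s−f) + s.
Here 1−s−f = 0.484 and s = 0.026.
u_1 = 0.136300 × 0.484 + 0.026 = 0.091969.
u_2 = 0.091969 × 0.484 + 0.026 = 0.070513.
u_3 = 0.070513 × 0.484 + 0.026 = 0.060128.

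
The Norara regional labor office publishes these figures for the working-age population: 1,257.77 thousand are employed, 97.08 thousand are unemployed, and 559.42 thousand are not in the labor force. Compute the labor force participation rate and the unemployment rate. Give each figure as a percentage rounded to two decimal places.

Labor force participation rate ≈ 70.78%; unemployment rate ≈ 7.17%.

Labor force = employed + unemployed = 1,257.77 + 97.08 = 1,354.85 thousand.
Working-age population = 1,354.85 + 559.42 = 1,914.27 thousand.
Unemployment rate = 97.08 / 1,354.85 = 7.17%.
Labor force participation rate = 1,354.85 / 1,914.27 = 70.78%.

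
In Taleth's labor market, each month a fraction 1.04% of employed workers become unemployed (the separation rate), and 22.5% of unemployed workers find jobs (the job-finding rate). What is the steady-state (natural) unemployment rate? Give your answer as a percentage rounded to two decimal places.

Steady-state unemployment rate ≈ 4.42%.

At steady state the flows balance: s·E = f·U, so U/(E+U) = s/(s+f).
u* = 1.04 / (1.04 + 22.5) = 1.04 / 23.54 = 4.42%.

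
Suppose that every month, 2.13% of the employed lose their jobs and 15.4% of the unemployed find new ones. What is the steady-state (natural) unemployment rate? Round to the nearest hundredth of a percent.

Steady-state unemployment rate ≈ 12.15%.

At steady state the flows balance: s·E = f·U, so U/(E+U) = s/(s+f).
u* = 2.13 / (2.13 + 15.4) = 2.13 / 17.53 = 12.15%.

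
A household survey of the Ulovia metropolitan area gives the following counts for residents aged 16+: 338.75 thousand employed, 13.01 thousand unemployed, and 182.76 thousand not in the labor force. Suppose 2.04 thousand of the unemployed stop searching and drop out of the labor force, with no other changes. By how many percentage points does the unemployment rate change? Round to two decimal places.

Initially, labor force = 338.75 + 13.01 = 351.76 thousand, so u = 13.01/351.76 = 3.70%.
After the change, unemployed and labor force both fall by 2.04 → E = 338.75, U = 10.97, labor force = 349.72 thousand.
New unemployment rate = 10.97 / 349.72 = 3.14%.
Change = 3.14% − 3.70% = −0.56 percentage points.

The unemployment rate changes by −0.56 percentage points.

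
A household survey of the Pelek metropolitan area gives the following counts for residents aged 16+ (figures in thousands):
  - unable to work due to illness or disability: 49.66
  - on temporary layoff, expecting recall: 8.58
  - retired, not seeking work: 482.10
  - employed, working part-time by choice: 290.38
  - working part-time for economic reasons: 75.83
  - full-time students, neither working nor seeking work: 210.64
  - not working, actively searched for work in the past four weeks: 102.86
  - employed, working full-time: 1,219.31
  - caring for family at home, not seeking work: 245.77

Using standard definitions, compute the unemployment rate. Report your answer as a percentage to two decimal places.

Employed = 290.38 + 75.83 + 1,219.31 = 1,585.52 thousand (anyone who worked, including part-time for economic reasons, counts as employed).
Unemployed = 8.58 + 102.86 = 111.44 thousand (jobless and actively searching, or on temporary layoff).
Labor force = 1,585.52 + 111.44 = 1,696.96 thousand.
Unemployment rate = 111.44 / 1,696.96 = 6.57%.

Unemployment rate ≈ 6.57%.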